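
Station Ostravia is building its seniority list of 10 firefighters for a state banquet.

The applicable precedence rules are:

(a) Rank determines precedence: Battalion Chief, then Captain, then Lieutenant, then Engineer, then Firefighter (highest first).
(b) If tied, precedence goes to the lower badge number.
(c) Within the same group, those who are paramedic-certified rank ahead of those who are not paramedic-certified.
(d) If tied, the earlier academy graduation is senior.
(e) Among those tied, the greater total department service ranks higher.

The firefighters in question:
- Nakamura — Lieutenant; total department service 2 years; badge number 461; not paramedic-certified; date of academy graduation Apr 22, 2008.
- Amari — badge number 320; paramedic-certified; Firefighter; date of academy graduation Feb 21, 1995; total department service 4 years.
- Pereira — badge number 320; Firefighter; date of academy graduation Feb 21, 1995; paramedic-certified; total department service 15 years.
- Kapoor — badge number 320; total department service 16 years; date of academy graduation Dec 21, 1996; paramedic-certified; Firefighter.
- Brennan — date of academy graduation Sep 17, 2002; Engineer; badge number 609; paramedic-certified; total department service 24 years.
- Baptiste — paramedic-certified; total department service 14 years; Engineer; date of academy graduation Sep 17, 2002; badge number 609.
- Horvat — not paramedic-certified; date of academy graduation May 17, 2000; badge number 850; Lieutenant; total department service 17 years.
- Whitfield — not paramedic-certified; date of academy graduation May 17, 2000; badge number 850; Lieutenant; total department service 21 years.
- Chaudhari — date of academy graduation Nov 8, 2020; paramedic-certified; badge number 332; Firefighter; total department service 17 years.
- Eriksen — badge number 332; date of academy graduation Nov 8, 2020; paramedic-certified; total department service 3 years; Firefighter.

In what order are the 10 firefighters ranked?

By rank: Nakamura, Whitfield and Horvat (Lieutenant); then Brennan and Baptiste (Engineer); then Pereira, Amari, Kapoor, Chaudhari and Eriksen (Firefighter).
Among Nakamura, Whitfield and Horvat, by badge number (lower first): Nakamura (461) before Whitfield and Horvat (850).
Whitfield and Horvat are each not paramedic-certified, so the next rule applies.
Whitfield and Horvat both have date of academy graduation May 17, 2000, so the next rule applies.
Among Whitfield and Horvat, by total department service (higher first): Whitfield (21 years) before Horvat (17 years).
Brennan and Baptiste both have badge number 609, so the next rule applies.
Brennan and Baptiste are each paramedic-certified, so the next rule applies.
Brennan and Baptiste both have date of academy graduation Sep 17, 2002, so the next rule applies.
Among Brennan and Baptiste, by total department service (higher first): Brennan (24 years) before Baptiste (14 years).
Among Pereira, Amari, Kapoor, Chaudhari and Eriksen, by badge number (lower first): Pereira, Amari and Kapoor (320) before Chaudhari and Eriksen (332).
Pereira, Amari and Kapoor are each paramedic-certified, so the next rule applies.
Among Pereira, Amari and Kapoor, by date of academy graduation (earlier first): Pereira and Amari (Feb 21, 1995) before Kapoor (Dec 21, 1996).
Among Pereira and Amari, by total department service (higher first): Pereira (15 years) before Amari (4 years).
Chaudhari and Eriksen are each paramedic-certified, so the next rule applies.
Chaudhari and Eriksen both have date of academy graduation Nov 8, 2020, so the next rule applies.
Among Chaudhari and Eriksen, by total department service (higher first): Chaudhari (17 years) before Eriksen (3 years).
Full order: Nakamura, Whitfield, Horvat, Brennan, Baptiste, Pereira, Amari, Kapoor, Chaudhari, Eriksen.

Nakamura, Whitfield, Horvat, Brennan, Baptiste, Pereira, Amari, Kapoor, Chaudhari, Eriksen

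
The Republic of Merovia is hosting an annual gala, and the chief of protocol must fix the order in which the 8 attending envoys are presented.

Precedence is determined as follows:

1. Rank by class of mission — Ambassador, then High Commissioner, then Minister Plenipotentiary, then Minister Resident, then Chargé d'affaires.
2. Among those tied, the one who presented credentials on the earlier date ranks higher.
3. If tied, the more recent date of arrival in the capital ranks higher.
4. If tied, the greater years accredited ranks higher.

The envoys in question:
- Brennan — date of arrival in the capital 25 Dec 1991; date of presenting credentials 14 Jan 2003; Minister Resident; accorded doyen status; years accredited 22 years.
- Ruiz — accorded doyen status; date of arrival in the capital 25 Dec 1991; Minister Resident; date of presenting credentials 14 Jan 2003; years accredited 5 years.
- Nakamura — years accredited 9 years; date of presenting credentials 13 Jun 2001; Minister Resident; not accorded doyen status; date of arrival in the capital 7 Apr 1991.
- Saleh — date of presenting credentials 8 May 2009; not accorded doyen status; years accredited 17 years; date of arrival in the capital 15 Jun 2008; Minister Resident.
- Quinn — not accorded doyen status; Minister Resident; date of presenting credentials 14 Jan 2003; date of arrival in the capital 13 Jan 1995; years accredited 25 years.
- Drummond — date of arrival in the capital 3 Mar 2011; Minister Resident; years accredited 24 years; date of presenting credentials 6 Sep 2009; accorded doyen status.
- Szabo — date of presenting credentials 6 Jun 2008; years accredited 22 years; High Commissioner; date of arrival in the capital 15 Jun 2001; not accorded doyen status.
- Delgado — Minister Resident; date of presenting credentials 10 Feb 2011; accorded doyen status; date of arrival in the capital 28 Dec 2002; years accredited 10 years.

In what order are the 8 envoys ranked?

Szabo, Nakamura, Quinn, Brennan, Ruiz, Saleh, Drummond, Delgado

By class of mission: Szabo (High Commissioner); then Nakamura, Quinn, Brennan, Ruiz, Saleh, Drummond and Delgado (Minister Resident).
Among Nakamura, Quinn, Brennan, Ruiz, Saleh, Drummond and Delgado, by date of presenting credentials (earlier first): Nakamura (13 Jun 2001) before Quinn, Brennan and Ruiz (14 Jan 2003) before Saleh (8 May 2009) before Drummond (6 Sep 2009) before Delgado (10 Feb 2011).
Among Quinn, Brennan and Ruiz, by date of arrival in the capital (later first): Quinn (13 Jan 1995) before Brennan and Ruiz (25 Dec 1991).
Among Brennan and Ruiz, by years accredited (higher first): Brennan (22 years) before Ruiz (5 years).
Full order: Szabo, Nakamura, Quinn, Brennan, Ruiz, Saleh, Drummond, Delgado.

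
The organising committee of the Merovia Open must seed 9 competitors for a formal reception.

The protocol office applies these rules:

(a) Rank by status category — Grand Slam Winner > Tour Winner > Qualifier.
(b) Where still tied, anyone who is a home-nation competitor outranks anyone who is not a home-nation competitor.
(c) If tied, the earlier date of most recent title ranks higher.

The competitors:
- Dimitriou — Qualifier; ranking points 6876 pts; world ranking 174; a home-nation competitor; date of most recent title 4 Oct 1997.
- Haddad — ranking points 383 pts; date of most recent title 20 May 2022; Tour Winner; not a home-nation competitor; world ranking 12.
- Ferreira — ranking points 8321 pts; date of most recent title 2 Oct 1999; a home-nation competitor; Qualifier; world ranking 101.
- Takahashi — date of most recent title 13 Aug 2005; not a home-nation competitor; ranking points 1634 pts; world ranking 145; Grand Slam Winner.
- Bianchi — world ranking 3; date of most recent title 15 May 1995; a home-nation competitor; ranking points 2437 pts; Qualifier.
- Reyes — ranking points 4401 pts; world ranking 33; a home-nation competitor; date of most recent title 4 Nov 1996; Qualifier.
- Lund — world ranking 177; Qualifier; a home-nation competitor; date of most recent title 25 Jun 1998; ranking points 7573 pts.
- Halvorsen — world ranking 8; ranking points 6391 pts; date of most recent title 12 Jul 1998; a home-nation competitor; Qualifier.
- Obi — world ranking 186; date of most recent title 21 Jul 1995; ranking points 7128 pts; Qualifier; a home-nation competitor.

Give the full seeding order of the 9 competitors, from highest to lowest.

By status category: Takahashi (Grand Slam Winner); then Haddad (Tour Winner); then Bianchi, Obi, Reyes, Dimitriou, Lund, Halvorsen and Ferreira (Qualifier).
Bianchi, Obi, Reyes, Dimitriou, Lund, Halvorsen and Ferreira are each a home-nation competitor, so the next rule applies.
Among Bianchi, Obi, Reyes, Dimitriou, Lund, Halvorsen and Ferreira, by date of most recent title (earlier first): Bianchi (15 May 1995) before Obi (21 Jul 1995) before Reyes (4 Nov 1996) before Dimitriou (4 Oct 1997) before Lund (25 Jun 1998) before Halvorsen (12 Jul 1998) before Ferreira (2 Oct 1999).
Full order: Takahashi, Haddad, Bianchi, Obi, Reyes, Dimitriou, Lund, Halvorsen, Ferreira.

Takahashi, Haddad, Bianchi, Obi, Reyes, Dimitriou, Lund, Halvorsen, Ferreira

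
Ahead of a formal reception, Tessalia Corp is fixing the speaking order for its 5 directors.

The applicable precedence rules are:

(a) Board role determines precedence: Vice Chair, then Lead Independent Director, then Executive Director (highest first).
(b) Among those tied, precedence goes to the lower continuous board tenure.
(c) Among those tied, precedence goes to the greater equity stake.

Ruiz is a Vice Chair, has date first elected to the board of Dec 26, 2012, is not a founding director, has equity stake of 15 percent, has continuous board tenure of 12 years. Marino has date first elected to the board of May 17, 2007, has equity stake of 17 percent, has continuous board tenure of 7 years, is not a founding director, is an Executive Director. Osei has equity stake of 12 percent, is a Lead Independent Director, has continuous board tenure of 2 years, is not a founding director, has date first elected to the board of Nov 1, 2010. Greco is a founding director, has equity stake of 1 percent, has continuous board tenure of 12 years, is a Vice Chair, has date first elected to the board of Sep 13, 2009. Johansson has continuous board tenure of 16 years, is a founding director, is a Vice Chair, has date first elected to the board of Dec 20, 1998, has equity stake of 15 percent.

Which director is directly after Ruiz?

Greco

By board role: Ruiz, Greco and Johansson (Vice Chair); then Osei (Lead Independent Director); then Marino (Executive Director).
Among Ruiz, Greco and Johansson, by continuous board tenure (lower first): Ruiz and Greco (12 years) before Johansson (16 years).
Among Ruiz and Greco, by equity stake (higher first): Ruiz (15 percent) before Greco (1 percent).
Order: Ruiz, Greco, Johansson, Osei, Marino.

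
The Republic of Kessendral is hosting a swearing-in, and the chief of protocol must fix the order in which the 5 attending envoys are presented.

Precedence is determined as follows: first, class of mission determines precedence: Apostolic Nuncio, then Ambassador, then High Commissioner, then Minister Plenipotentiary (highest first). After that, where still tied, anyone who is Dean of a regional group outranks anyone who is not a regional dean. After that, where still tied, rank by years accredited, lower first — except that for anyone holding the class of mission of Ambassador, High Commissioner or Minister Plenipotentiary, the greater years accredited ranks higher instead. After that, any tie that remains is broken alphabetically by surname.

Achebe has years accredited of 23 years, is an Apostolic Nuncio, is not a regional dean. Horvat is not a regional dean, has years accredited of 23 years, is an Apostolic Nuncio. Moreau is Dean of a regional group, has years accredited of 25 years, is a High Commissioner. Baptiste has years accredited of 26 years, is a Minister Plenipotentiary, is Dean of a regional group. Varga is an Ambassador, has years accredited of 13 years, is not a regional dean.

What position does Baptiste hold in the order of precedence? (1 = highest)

5

By class of mission: Achebe and Horvat (Apostolic Nuncio); then Varga (Ambassador); then Moreau (High Commissioner); then Baptiste (Minister Plenipotentiary).
Achebe and Horvat are each not a regional dean, so the next rule applies.
Achebe and Horvat both have years accredited 23 years, so the next rule applies.
Among Achebe and Horvat, alphabetically by surname: Achebe before Horvat.
Order: Achebe, Horvat, Varga, Moreau, Baptiste. So position 5.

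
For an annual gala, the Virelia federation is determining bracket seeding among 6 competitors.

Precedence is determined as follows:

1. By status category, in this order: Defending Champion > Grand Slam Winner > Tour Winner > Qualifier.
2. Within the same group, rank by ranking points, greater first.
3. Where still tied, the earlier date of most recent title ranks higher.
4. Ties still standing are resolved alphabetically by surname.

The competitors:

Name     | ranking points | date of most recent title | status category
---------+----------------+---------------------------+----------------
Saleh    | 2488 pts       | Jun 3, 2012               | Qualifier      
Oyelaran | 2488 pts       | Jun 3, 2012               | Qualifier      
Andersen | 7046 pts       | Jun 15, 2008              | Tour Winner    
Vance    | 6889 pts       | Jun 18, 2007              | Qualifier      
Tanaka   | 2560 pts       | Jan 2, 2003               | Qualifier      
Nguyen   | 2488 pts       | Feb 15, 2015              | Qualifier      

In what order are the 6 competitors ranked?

Andersen, Vance, Tanaka, Oyelaran, Saleh, Nguyen

By status category: Andersen (Tour Winner); then Vance, Tanaka, Oyelaran, Saleh and Nguyen (Qualifier).
Among Vance, Tanaka, Oyelaran, Saleh and Nguyen, by ranking points (higher first): Vance (6889 pts) before Tanaka (2560 pts) before Oyelaran, Saleh and Nguyen (2488 pts).
Among Oyelaran, Saleh and Nguyen, by date of most recent title (earlier first): Oyelaran and Saleh (Jun 3, 2012) before Nguyen (Feb 15, 2015).
Among Oyelaran and Saleh, alphabetically by surname: Oyelaran before Saleh.
Full order: Andersen, Vance, Tanaka, Oyelaran, Saleh, Nguyen.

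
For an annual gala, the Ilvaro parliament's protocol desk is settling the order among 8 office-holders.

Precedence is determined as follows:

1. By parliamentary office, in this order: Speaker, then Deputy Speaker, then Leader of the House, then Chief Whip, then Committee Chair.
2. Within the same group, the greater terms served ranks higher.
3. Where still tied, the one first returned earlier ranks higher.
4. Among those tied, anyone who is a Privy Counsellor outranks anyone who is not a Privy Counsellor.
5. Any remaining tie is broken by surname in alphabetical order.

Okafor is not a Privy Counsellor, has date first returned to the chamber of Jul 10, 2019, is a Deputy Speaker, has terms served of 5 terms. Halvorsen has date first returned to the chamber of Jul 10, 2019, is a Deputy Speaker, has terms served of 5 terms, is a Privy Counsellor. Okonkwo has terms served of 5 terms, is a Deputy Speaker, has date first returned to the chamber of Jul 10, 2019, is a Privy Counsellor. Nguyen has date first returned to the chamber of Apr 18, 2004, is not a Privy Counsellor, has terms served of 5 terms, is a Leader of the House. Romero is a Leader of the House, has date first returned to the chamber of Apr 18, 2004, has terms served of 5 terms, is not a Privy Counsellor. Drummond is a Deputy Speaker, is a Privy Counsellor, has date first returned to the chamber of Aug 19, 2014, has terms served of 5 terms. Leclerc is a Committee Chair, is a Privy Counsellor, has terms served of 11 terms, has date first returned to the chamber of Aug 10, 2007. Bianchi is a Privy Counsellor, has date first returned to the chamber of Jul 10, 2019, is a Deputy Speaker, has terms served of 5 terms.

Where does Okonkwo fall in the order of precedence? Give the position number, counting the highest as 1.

By parliamentary office: Drummond, Bianchi, Halvorsen, Okonkwo and Okafor (Deputy Speaker); then Nguyen and Romero (Leader of the House); then Leclerc (Committee Chair).
Drummond, Bianchi, Halvorsen, Okonkwo and Okafor all have terms served 5 terms, so the next rule applies.
Among Drummond, Bianchi, Halvorsen, Okonkwo and Okafor, by date first returned to the chamber (earlier first): Drummond (Aug 19, 2014) before Bianchi, Halvorsen, Okonkwo and Okafor (Jul 10, 2019).
Among Bianchi, Halvorsen, Okonkwo and Okafor, a Privy Counsellor before not a Privy Counsellor: Bianchi, Halvorsen and Okonkwo (a Privy Counsellor) before Okafor (not a Privy Counsellor).
Among Bianchi, Halvorsen and Okonkwo, alphabetically by surname: Bianchi before Halvorsen before Okonkwo.
Nguyen and Romero both have terms served 5 terms, so the next rule applies.
Nguyen and Romero both have date first returned to the chamber Apr 18, 2004, so the next rule applies.
Nguyen and Romero are each not a Privy Counsellor, so the next rule applies.
Among Nguyen and Romero, alphabetically by surname: Nguyen before Romero.
Order: Drummond, Bianchi, Halvorsen, Okonkwo, Okafor, Nguyen, Romero, Leclerc. So position 4.

4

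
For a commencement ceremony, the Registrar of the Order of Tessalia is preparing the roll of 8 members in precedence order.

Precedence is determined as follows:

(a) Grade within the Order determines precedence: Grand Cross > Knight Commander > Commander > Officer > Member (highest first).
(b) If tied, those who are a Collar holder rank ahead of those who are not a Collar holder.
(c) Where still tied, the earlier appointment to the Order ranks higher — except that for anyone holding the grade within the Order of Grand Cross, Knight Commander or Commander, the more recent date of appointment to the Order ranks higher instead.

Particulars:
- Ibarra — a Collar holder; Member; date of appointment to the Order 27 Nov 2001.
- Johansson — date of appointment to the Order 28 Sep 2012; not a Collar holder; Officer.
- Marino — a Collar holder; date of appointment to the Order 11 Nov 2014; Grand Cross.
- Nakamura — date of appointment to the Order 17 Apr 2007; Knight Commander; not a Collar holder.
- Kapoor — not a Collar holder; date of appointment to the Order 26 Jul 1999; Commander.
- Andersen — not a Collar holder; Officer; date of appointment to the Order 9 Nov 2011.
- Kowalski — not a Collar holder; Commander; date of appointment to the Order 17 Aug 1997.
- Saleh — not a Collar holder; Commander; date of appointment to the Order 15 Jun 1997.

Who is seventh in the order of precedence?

By grade within the Order: Marino (Grand Cross); then Nakamura (Knight Commander); then Kapoor, Kowalski and Saleh (Commander); then Andersen and Johansson (Officer); then Ibarra (Member).
Kapoor, Kowalski and Saleh are each not a Collar holder, so the next rule applies.
Among Kapoor, Kowalski and Saleh, by date of appointment to the Order (later first) (reversed rule for this group): Kapoor (26 Jul 1999) before Kowalski (17 Aug 1997) before Saleh (15 Jun 1997).
Andersen and Johansson are each not a Collar holder, so the next rule applies.
Among Andersen and Johansson, by date of appointment to the Order (earlier first): Andersen (9 Nov 2011) before Johansson (28 Sep 2012).
Order: Marino, Nakamura, Kapoor, Kowalski, Saleh, Andersen, Johansson, Ibarra.

Johansson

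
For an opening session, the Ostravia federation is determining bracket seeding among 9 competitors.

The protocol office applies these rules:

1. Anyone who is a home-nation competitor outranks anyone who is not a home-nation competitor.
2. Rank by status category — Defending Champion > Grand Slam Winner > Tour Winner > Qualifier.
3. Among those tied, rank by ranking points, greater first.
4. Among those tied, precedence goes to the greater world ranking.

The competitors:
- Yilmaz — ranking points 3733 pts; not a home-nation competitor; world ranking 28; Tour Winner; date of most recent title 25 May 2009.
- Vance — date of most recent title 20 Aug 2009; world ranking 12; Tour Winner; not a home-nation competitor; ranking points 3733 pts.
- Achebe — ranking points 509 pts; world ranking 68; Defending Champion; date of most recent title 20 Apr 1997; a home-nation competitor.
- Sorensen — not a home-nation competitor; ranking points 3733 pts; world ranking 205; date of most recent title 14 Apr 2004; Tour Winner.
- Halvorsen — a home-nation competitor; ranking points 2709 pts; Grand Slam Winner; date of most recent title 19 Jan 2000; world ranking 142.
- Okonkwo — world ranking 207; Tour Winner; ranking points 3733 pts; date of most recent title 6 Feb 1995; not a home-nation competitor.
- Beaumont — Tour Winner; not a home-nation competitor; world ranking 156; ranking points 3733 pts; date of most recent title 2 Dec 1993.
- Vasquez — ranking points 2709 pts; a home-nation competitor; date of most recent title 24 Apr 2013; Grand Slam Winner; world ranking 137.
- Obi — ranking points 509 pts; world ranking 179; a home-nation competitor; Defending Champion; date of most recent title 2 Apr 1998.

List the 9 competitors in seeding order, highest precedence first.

By the first rule: Obi, Achebe, Halvorsen and Vasquez (each a home-nation competitor); then Okonkwo, Sorensen, Beaumont, Yilmaz and Vance (each not a home-nation competitor).
Among Obi, Achebe, Halvorsen and Vasquez, by status category: Obi and Achebe (Defending Champion) before Halvorsen and Vasquez (Grand Slam Winner).
Obi and Achebe both have ranking points 509 pts, so the next rule applies.
Among Obi and Achebe, by world ranking (higher first): Obi (179) before Achebe (68).
Halvorsen and Vasquez both have ranking points 2709 pts, so the next rule applies.
Among Halvorsen and Vasquez, by world ranking (higher first): Halvorsen (142) before Vasquez (137).
Okonkwo, Sorensen, Beaumont, Yilmaz and Vance are each Tour Winner, so the next rule applies.
Okonkwo, Sorensen, Beaumont, Yilmaz and Vance all have ranking points 3733 pts, so the next rule applies.
Among Okonkwo, Sorensen, Beaumont, Yilmaz and Vance, by world ranking (higher first): Okonkwo (207) before Sorensen (205) before Beaumont (156) before Yilmaz (28) before Vance (12).
Full order: Obi, Achebe, Halvorsen, Vasquez, Okonkwo, Sorensen, Beaumont, Yilmaz, Vance.

Obi, Achebe, Halvorsen, Vasquez, Okonkwo, Sorensen, Beaumont, Yilmaz, Vance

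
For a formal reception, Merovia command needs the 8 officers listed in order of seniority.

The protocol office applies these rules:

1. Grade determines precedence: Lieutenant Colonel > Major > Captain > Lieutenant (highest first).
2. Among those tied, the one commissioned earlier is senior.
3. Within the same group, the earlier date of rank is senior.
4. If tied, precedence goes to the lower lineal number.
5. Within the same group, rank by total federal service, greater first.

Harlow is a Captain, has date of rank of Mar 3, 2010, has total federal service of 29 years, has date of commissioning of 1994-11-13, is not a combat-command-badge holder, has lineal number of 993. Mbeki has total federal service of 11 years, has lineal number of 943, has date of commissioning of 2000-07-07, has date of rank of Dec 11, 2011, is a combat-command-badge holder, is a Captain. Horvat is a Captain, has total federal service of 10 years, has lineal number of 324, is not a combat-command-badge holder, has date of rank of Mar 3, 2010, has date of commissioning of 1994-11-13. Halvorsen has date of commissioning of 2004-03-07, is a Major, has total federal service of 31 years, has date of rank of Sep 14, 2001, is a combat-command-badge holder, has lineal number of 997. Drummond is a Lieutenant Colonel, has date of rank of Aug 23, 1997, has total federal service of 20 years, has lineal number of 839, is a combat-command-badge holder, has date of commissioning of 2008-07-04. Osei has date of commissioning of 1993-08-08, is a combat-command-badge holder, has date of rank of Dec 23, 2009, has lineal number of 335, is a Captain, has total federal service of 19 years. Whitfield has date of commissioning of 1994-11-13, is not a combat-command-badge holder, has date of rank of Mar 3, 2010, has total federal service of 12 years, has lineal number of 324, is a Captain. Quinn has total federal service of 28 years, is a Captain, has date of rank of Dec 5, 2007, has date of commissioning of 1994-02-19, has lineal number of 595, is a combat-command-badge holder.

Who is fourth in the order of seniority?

Quinn

By grade: Drummond (Lieutenant Colonel); then Halvorsen (Major); then Osei, Quinn, Whitfield, Horvat, Harlow and Mbeki (Captain).
Among Osei, Quinn, Whitfield, Horvat, Harlow and Mbeki, by date of commissioning (earlier first): Osei (1993-08-08) before Quinn (1994-02-19) before Whitfield, Horvat and Harlow (1994-11-13) before Mbeki (2000-07-07).
Whitfield, Horvat and Harlow all have date of rank Mar 3, 2010, so the next rule applies.
Among Whitfield, Horvat and Harlow, by lineal number (lower first): Whitfield and Horvat (324) before Harlow (993).
Among Whitfield and Horvat, by total federal service (higher first): Whitfield (12 years) before Horvat (10 years).
Order: Drummond, Halvorsen, Osei, Quinn, Whitfield, Horvat, Harlow, Mbeki.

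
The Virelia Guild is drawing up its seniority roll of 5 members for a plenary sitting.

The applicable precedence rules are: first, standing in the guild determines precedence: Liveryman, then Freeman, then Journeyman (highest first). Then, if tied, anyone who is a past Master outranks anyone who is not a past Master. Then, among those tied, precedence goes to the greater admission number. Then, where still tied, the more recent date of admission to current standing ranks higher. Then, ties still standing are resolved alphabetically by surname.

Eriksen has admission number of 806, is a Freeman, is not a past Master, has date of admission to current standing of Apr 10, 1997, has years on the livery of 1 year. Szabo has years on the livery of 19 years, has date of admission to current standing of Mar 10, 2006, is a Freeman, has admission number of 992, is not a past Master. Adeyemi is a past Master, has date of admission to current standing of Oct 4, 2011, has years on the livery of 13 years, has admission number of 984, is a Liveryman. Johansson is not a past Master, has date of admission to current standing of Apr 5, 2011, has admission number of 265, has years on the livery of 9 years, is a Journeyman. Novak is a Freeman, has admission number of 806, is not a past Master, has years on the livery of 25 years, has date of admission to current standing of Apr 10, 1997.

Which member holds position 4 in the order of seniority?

By standing in the guild: Adeyemi (Liveryman); then Szabo, Eriksen and Novak (Freeman); then Johansson (Journeyman).
Szabo, Eriksen and Novak are each not a past Master, so the next rule applies.
Among Szabo, Eriksen and Novak, by admission number (higher first): Szabo (992) before Eriksen and Novak (806).
Eriksen and Novak both have date of admission to current standing Apr 10, 1997, so the next rule applies.
Among Eriksen and Novak, alphabetically by surname: Eriksen before Novak.
Order: Adeyemi, Szabo, Eriksen, Novak, Johansson.

Novak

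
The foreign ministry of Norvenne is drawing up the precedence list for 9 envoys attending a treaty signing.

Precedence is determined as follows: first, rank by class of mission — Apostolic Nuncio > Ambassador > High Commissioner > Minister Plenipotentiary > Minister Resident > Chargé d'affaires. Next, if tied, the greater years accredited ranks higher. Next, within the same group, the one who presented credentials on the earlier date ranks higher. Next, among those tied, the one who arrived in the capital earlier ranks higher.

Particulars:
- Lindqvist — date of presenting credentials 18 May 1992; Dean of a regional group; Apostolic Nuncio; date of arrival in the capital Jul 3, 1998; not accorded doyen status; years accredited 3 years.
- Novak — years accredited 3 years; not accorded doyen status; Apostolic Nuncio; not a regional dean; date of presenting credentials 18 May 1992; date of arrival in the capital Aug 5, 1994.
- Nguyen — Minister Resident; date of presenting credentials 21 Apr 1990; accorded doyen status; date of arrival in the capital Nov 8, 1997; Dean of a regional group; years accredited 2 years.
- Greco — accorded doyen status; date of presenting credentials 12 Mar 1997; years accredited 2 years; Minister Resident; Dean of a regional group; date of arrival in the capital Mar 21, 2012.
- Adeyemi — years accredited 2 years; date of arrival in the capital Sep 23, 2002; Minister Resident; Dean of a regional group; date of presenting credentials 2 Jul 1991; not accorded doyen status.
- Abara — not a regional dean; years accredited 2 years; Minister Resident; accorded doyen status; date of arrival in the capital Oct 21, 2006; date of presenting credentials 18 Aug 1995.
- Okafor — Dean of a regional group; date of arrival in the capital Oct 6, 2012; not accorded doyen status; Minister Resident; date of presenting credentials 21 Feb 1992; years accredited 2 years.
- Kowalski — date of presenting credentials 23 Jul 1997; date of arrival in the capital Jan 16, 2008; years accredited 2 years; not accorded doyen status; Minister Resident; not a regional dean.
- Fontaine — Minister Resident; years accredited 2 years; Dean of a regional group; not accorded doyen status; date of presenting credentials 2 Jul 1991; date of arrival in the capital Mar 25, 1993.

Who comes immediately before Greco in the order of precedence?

By class of mission: Novak and Lindqvist (Apostolic Nuncio); then Nguyen, Fontaine, Adeyemi, Okafor, Abara, Greco and Kowalski (Minister Resident).
Novak and Lindqvist both have years accredited 3 years, so the next rule applies.
Novak and Lindqvist both have date of presenting credentials 18 May 1992, so the next rule applies.
Among Novak and Lindqvist, by date of arrival in the capital (earlier first): Novak (Aug 5, 1994) before Lindqvist (Jul 3, 1998).
Nguyen, Fontaine, Adeyemi, Okafor, Abara, Greco and Kowalski all have years accredited 2 years, so the next rule applies.
Among Nguyen, Fontaine, Adeyemi, Okafor, Abara, Greco and Kowalski, by date of presenting credentials (earlier first): Nguyen (21 Apr 1990) before Fontaine and Adeyemi (2 Jul 1991) before Okafor (21 Feb 1992) before Abara (18 Aug 1995) before Greco (12 Mar 1997) before Kowalski (23 Jul 1997).
Among Fontaine and Adeyemi, by date of arrival in the capital (earlier first): Fontaine (Mar 25, 1993) before Adeyemi (Sep 23, 2002).
Order: Novak, Lindqvist, Nguyen, Fontaine, Adeyemi, Okafor, Abara, Greco, Kowalski.

Abara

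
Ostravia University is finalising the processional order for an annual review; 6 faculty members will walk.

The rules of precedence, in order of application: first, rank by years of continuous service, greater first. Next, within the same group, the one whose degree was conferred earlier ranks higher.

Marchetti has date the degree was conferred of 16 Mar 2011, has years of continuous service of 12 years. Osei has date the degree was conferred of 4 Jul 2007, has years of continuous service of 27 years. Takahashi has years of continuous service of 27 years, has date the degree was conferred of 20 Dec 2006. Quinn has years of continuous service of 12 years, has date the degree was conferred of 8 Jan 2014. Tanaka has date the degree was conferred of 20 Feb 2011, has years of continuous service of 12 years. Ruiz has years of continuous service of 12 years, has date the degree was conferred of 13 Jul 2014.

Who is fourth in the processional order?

By years of continuous service (higher first): Takahashi and Osei (both 27 years); then Tanaka, Marchetti, Quinn and Ruiz (each 12 years).
Among Takahashi and Osei, by date the degree was conferred (earlier first): Takahashi (20 Dec 2006) before Osei (4 Jul 2007).
Among Tanaka, Marchetti, Quinn and Ruiz, by date the degree was conferred (earlier first): Tanaka (20 Feb 2011) before Marchetti (16 Mar 2011) before Quinn (8 Jan 2014) before Ruiz (13 Jul 2014).
Order: Takahashi, Osei, Tanaka, Marchetti, Quinn, Ruiz.

Marchetti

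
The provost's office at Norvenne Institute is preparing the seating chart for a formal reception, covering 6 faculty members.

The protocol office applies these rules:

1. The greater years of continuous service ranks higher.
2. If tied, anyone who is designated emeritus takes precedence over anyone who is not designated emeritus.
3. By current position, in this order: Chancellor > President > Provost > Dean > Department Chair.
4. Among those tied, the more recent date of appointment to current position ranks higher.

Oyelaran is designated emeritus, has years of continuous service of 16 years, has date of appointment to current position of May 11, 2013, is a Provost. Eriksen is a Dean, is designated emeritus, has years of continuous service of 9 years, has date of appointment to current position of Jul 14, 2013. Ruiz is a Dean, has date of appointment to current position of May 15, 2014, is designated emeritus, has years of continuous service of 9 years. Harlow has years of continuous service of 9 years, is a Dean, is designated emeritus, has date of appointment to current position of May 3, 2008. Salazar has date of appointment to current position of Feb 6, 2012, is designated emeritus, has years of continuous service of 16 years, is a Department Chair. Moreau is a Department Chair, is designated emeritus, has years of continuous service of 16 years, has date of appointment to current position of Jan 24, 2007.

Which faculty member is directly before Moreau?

By years of continuous service (higher first): Oyelaran, Salazar and Moreau (each 16 years); then Ruiz, Eriksen and Harlow (each 9 years).
Oyelaran, Salazar and Moreau are each designated emeritus, so the next rule applies.
Among Oyelaran, Salazar and Moreau, by current position: Oyelaran (Provost) before Salazar and Moreau (Department Chair).
Among Salazar and Moreau, by date of appointment to current position (later first): Salazar (Feb 6, 2012) before Moreau (Jan 24, 2007).
Ruiz, Eriksen and Harlow are each designated emeritus, so the next rule applies.
Ruiz, Eriksen and Harlow are each Dean, so the next rule applies.
Among Ruiz, Eriksen and Harlow, by date of appointment to current position (later first): Ruiz (May 15, 2014) before Eriksen (Jul 14, 2013) before Harlow (May 3, 2008).
Order: Oyelaran, Salazar, Moreau, Ruiz, Eriksen, Harlow.

Salazar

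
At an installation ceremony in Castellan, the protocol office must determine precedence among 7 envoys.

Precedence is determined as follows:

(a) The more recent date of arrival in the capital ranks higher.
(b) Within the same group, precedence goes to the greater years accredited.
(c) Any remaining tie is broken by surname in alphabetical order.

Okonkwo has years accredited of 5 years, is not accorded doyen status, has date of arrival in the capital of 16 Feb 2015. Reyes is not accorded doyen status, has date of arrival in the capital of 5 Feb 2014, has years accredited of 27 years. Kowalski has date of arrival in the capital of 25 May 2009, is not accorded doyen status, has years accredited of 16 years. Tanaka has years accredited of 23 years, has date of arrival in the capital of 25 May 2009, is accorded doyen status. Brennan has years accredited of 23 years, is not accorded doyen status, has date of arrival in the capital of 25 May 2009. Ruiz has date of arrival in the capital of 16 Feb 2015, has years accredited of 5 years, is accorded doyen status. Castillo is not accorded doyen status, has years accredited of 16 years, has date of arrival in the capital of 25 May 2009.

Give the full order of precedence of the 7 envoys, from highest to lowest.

Okonkwo, Ruiz, Reyes, Brennan, Tanaka, Castillo, Kowalski

By date of arrival in the capital (later first): Okonkwo and Ruiz (both 16 Feb 2015); then Reyes (5 Feb 2014); then Brennan, Tanaka, Castillo and Kowalski (each 25 May 2009).
Okonkwo and Ruiz both have years accredited 5 years, so the next rule applies.
Among Okonkwo and Ruiz, alphabetically by surname: Okonkwo before Ruiz.
Among Brennan, Tanaka, Castillo and Kowalski, by years accredited (higher first): Brennan and Tanaka (23 years) before Castillo and Kowalski (16 years).
Among Brennan and Tanaka, alphabetically by surname: Brennan before Tanaka.
Among Castillo and Kowalski, alphabetically by surname: Castillo before Kowalski.
Full order: Okonkwo, Ruiz, Reyes, Brennan, Tanaka, Castillo, Kowalski.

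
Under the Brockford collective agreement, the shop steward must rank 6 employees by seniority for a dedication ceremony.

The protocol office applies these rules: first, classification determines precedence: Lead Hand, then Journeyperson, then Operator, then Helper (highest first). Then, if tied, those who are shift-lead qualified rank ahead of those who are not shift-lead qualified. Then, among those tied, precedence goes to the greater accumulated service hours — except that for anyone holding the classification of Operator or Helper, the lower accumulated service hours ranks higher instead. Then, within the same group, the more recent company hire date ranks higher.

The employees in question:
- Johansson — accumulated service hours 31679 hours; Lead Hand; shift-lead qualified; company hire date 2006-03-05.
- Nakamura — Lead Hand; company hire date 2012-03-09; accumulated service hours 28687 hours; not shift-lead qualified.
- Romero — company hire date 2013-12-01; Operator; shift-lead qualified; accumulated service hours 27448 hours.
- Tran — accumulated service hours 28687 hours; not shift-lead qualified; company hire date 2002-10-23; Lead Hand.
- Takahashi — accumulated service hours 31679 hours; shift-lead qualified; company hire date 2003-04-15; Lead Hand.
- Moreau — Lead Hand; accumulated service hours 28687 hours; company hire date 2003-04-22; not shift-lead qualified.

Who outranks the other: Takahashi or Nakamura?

Takahashi

By classification: Johansson, Takahashi, Nakamura, Moreau and Tran (Lead Hand); then Romero (Operator).
Among Johansson, Takahashi, Nakamura, Moreau and Tran, shift-lead qualified before not shift-lead qualified: Johansson and Takahashi (shift-lead qualified) before Nakamura, Moreau and Tran (not shift-lead qualified).
Johansson and Takahashi both have accumulated service hours 31679 hours, so the next rule applies.
Among Johansson and Takahashi, by company hire date (later first): Johansson (2006-03-05) before Takahashi (2003-04-15).
Nakamura, Moreau and Tran all have accumulated service hours 28687 hours, so the next rule applies.
Among Nakamura, Moreau and Tran, by company hire date (later first): Nakamura (2012-03-09) before Moreau (2003-04-22) before Tran (2002-10-23).
So Takahashi takes precedence.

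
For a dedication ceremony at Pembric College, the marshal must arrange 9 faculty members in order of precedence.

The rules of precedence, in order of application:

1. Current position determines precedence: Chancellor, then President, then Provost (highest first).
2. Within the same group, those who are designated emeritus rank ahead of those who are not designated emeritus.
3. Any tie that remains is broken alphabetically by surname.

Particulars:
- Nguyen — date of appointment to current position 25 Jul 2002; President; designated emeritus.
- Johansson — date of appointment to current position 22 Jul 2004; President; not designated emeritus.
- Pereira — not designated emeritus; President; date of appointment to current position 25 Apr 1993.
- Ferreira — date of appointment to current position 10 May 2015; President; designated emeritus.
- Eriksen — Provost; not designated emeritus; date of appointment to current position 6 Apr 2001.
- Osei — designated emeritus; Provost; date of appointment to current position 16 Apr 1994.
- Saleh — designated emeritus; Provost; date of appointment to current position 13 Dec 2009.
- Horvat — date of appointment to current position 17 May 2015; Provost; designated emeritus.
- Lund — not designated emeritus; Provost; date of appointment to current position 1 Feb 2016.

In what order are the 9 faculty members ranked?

Ferreira, Nguyen, Johansson, Pereira, Horvat, Osei, Saleh, Eriksen, Lund

By current position: Ferreira, Nguyen, Johansson and Pereira (President); then Horvat, Osei, Saleh, Eriksen and Lund (Provost).
Among Ferreira, Nguyen, Johansson and Pereira, designated emeritus before not designated emeritus: Ferreira and Nguyen (designated emeritus) before Johansson and Pereira (not designated emeritus).
Among Ferreira and Nguyen, alphabetically by surname: Ferreira before Nguyen.
Among Johansson and Pereira, alphabetically by surname: Johansson before Pereira.
Among Horvat, Osei, Saleh, Eriksen and Lund, designated emeritus before not designated emeritus: Horvat, Osei and Saleh (designated emeritus) before Eriksen and Lund (not designated emeritus).
Among Horvat, Osei and Saleh, alphabetically by surname: Horvat before Osei before Saleh.
Among Eriksen and Lund, alphabetically by surname: Eriksen before Lund.
Full order: Ferreira, Nguyen, Johansson, Pereira, Horvat, Osei, Saleh, Eriksen, Lund.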